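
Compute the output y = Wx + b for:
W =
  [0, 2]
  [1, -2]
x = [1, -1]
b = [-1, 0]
y = [-3, 3]

Wx = [0×1 + 2×-1, 1×1 + -2×-1]
   = [-2, 3]
y = Wx + b = [-2 + -1, 3 + 0] = [-3, 3]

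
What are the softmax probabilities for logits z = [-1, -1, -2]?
p = [0.4223, 0.4223, 0.1554]

exp(z) = [0.3679, 0.3679, 0.1353]
Sum = 0.8711
p = [0.4223, 0.4223, 0.1554]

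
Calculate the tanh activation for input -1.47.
-0.8996

tanh(-1.47) = (e^(-1.47) - e^(1.47))/(e^(-1.47) + e^(1.47)) = -0.8996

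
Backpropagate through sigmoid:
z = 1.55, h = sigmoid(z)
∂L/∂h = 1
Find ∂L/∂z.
∂L/∂z = 0.1444

σ(1.55) = 0.8249
σ'(1.55) = σ(1.55)(1 - σ(1.55)) = 0.8249 × 0.1751 = 0.1444
∂L/∂z = ∂L/∂h · σ'(z) = 1 × 0.1444 = 0.1444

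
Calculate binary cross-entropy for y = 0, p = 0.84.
L = 1.833

L = -0·log(0.84) - 1·log(0.16) = -log(0.16) = 1.833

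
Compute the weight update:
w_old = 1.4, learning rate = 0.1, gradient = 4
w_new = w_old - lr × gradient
w_new = 1

w_new = w - η·∂L/∂w = 1.4 - 0.1×(4) = 1.4 - (0.4) = 1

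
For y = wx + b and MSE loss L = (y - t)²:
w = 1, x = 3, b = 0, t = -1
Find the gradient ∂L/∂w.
∂L/∂w = 24

y = wx + b = (1)(3) + 0 = 3
∂L/∂y = 2(y - t) = 2(3 - -1) = 8
∂y/∂w = x = 3
∂L/∂w = ∂L/∂y · ∂y/∂w = 8 × 3 = 24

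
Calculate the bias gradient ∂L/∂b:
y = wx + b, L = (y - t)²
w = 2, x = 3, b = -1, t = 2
∂L/∂b = 6

y = wx + b = (2)(3) + -1 = 5
∂L/∂y = 2(y - t) = 2(5 - 2) = 6
∂y/∂b = 1
∂L/∂b = ∂L/∂y · ∂y/∂b = 6 × 1 = 6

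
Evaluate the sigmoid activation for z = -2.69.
0.06357

sigmoid(-2.69) = 1/(1 + e^(2.69)) = 1/(1 + 14.73) = 0.06357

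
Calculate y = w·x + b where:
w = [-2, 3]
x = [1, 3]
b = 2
y = 9

y = (-2)(1) + (3)(3) + 2 = 9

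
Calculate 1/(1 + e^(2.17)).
0.1025

sigmoid(-2.17) = 1/(1 + e^(2.17)) = 1/(1 + 8.758) = 0.1025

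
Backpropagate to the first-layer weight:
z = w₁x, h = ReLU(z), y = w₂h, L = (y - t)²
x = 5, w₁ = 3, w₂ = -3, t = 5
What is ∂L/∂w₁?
∂L/∂w₁ = 1500

Forward pass:
z = w₁x = 3×5 = 15
h = ReLU(15) = 15
y = w₂h = -3×15 = -45

Backward pass:
∂L/∂y = 2(y - t) = 2(-45 - 5) = -100
∂y/∂h = w₂ = -3
∂h/∂z = 1 (ReLU derivative)
∂z/∂w₁ = x = 5

∂L/∂w₁ = -100 × -3 × 1 × 5 = 1500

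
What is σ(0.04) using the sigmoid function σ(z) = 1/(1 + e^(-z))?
0.51

sigmoid(0.04) = 1/(1 + e^(-0.04)) = 1/(1 + 0.9608) = 0.51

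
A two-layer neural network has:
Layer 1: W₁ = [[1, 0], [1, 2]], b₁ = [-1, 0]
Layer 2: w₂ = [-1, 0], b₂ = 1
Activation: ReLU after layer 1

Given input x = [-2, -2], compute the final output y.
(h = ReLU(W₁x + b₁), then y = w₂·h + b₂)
y = 1

Layer 1 pre-activation: z₁ = [-3, -6]
After ReLU: h = [0, 0]
Layer 2 output: y = -1×0 + 0×0 + 1 = 1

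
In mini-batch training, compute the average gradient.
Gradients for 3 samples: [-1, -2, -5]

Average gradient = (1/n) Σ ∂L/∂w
Average gradient = -2.667

Average = (1/3)(-1 + -2 + -5) = -8/3 = -2.667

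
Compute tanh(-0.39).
-0.3714

tanh(-0.39) = (e^(-0.39) - e^(0.39))/(e^(-0.39) + e^(0.39)) = -0.3714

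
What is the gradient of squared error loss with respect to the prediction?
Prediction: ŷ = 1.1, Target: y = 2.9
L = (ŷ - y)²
∂L/∂ŷ = -3.6

∂L/∂ŷ = 2(ŷ - y) = 2(1.1 - 2.9) = 2(-1.8) = -3.6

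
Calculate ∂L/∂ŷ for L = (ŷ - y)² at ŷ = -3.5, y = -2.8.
∂L/∂ŷ = -1.4

∂L/∂ŷ = 2(ŷ - y) = 2(-3.5 - -2.8) = 2(-0.7) = -1.4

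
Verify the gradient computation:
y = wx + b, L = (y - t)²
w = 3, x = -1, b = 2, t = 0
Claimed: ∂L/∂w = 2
Correct

y = (3)(-1) + 2 = -1
∂L/∂y = 2(y - t) = 2(-1 - 0) = -2
∂y/∂w = x = -1
∂L/∂w = -2 × -1 = 2

Claimed value: 2
Correct: The correct gradient is 2.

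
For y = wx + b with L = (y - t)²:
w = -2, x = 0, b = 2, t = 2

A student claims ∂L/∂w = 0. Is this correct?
Correct

y = (-2)(0) + 2 = 2
∂L/∂y = 2(y - t) = 2(2 - 2) = 0
∂y/∂w = x = 0
∂L/∂w = 0 × 0 = 0

Claimed value: 0
Correct: The correct gradient is 0.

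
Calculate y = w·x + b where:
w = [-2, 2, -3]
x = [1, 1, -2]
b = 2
y = 8

y = (-2)(1) + (2)(1) + (-3)(-2) + 2 = 8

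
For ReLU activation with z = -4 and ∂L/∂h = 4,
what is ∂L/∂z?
∂L/∂z = 0

h = ReLU(-4) = 0
Since z < 0: ∂h/∂z = 0
∂L/∂z = ∂L/∂h · ∂h/∂z = 4 × 0 = 0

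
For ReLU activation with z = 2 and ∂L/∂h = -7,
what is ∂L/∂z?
∂L/∂z = -7

h = ReLU(2) = 2
Since z > 0: ∂h/∂z = 1
∂L/∂z = ∂L/∂h · ∂h/∂z = -7 × 1 = -7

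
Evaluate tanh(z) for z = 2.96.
0.9946

tanh(2.96) = (e^(2.96) - e^(-2.96))/(e^(2.96) + e^(-2.96)) = 0.9946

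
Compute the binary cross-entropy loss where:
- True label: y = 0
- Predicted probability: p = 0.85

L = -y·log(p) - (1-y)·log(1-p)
L = 1.897

L = -0·log(0.85) - 1·log(0.15) = -log(0.15) = 1.897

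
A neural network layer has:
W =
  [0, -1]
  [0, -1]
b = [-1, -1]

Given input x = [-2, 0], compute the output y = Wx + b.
y = [-1, -1]

Wx = [0×-2 + -1×0, 0×-2 + -1×0]
   = [0, 0]
y = Wx + b = [0 + -1, 0 + -1] = [-1, -1]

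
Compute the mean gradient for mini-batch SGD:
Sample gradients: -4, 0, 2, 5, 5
Average gradient = 1.6

Average = (1/5)(-4 + 0 + 2 + 5 + 5) = 8/5 = 1.6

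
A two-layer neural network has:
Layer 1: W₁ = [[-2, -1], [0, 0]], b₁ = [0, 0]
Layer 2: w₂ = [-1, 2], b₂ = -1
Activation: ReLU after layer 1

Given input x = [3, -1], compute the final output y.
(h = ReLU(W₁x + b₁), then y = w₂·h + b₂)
y = -1

Layer 1 pre-activation: z₁ = [-5, 0]
After ReLU: h = [0, 0]
Layer 2 output: y = -1×0 + 2×0 + -1 = -1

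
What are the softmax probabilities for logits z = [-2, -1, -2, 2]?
p = [0.0169, 0.0458, 0.0169, 0.9205]

exp(z) = [0.1353, 0.3679, 0.1353, 7.389]
Sum = 8.028
p = [0.0169, 0.0458, 0.0169, 0.9205]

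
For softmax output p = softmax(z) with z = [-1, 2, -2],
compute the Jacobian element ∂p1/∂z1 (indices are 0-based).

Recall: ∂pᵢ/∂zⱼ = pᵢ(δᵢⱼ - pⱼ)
∂p1/∂z1 = 0.0597

p = softmax(z) = [0.04661, 0.9362, 0.01715]
p1 = 0.9362

∂p1/∂z1 = p1(1 - p1) = 0.9362 × (1 - 0.9362) = 0.0597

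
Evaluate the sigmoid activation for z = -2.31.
0.0903

sigmoid(-2.31) = 1/(1 + e^(2.31)) = 1/(1 + 10.07) = 0.0903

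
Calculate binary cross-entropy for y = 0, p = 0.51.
L = 0.7133

L = -0·log(0.51) - 1·log(0.49) = -log(0.49) = 0.7133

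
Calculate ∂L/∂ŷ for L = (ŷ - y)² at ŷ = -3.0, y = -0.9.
∂L/∂ŷ = -4.2

∂L/∂ŷ = 2(ŷ - y) = 2(-3.0 - -0.9) = 2(-2.1) = -4.2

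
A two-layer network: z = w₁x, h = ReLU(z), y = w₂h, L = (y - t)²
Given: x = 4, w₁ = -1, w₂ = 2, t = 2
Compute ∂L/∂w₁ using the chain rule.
∂L/∂w₁ = 0

Forward pass:
z = w₁x = -1×4 = -4
h = ReLU(-4) = 0
y = w₂h = 2×0 = 0

Backward pass:
∂L/∂y = 2(y - t) = 2(0 - 2) = -4
∂y/∂h = w₂ = 2
∂h/∂z = 0 (ReLU derivative)
∂z/∂w₁ = x = 4

∂L/∂w₁ = -4 × 2 × 0 × 4 = 0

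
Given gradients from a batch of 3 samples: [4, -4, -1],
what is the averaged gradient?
Average gradient = -0.3333

Average = (1/3)(4 + -4 + -1) = -1/3 = -0.3333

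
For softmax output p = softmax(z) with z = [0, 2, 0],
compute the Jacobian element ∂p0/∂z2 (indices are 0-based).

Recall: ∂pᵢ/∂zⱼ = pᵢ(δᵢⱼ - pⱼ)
∂p0/∂z2 = -0.01134

p = softmax(z) = [0.1065, 0.787, 0.1065]
p0 = 0.1065, p2 = 0.1065

∂p0/∂z2 = -p0 × p2 = -0.1065 × 0.1065 = -0.01134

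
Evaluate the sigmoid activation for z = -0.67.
0.3385

sigmoid(-0.67) = 1/(1 + e^(0.67)) = 1/(1 + 1.954) = 0.3385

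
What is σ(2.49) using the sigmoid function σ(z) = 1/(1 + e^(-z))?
0.9234

sigmoid(2.49) = 1/(1 + e^(-2.49)) = 1/(1 + 0.08291) = 0.9234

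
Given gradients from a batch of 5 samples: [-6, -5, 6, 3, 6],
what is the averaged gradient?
Average gradient = 0.8

Average = (1/5)(-6 + -5 + 6 + 3 + 6) = 4/5 = 0.8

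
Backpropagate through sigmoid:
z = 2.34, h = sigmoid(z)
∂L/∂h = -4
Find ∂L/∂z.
∂L/∂z = -0.3206

σ(2.34) = 0.9121
σ'(2.34) = σ(2.34)(1 - σ(2.34)) = 0.9121 × 0.08786 = 0.08014
∂L/∂z = ∂L/∂h · σ'(z) = -4 × 0.08014 = -0.3206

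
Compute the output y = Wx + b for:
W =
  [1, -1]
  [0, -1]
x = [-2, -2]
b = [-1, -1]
y = [-1, 1]

Wx = [1×-2 + -1×-2, 0×-2 + -1×-2]
   = [0, 2]
y = Wx + b = [0 + -1, 2 + -1] = [-1, 1]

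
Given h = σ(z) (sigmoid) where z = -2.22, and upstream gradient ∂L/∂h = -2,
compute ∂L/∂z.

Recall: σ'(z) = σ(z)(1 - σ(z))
∂L/∂z = -0.1767

σ(-2.22) = 0.09797
σ'(-2.22) = σ(-2.22)(1 - σ(-2.22)) = 0.09797 × 0.902 = 0.08837
∂L/∂z = ∂L/∂h · σ'(z) = -2 × 0.08837 = -0.1767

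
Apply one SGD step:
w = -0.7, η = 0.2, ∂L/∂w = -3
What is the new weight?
w_new = -0.1

w_new = w - η·∂L/∂w = -0.7 - 0.2×(-3) = -0.7 - (-0.6) = -0.1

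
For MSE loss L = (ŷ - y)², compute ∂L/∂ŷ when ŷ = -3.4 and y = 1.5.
∂L/∂ŷ = -9.8

∂L/∂ŷ = 2(ŷ - y) = 2(-3.4 - 1.5) = 2(-4.9) = -9.8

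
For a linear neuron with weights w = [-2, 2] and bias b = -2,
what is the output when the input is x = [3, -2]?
y = -12

y = (-2)(3) + (2)(-2) + -2 = -12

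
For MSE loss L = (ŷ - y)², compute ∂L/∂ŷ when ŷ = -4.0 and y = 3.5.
∂L/∂ŷ = -15.0

∂L/∂ŷ = 2(ŷ - y) = 2(-4.0 - 3.5) = 2(-7.5) = -15.0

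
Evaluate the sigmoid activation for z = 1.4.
0.8022

sigmoid(1.4) = 1/(1 + e^(-1.4)) = 1/(1 + 0.2466) = 0.8022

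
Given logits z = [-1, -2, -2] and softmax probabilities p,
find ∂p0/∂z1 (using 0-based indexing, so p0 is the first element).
∂p0/∂z1 = -0.1221

p = softmax(z) = [0.5761, 0.2119, 0.2119]
p0 = 0.5761, p1 = 0.2119

∂p0/∂z1 = -p0 × p1 = -0.5761 × 0.2119 = -0.1221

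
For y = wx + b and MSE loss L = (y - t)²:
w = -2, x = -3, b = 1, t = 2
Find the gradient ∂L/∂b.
∂L/∂b = 10

y = wx + b = (-2)(-3) + 1 = 7
∂L/∂y = 2(y - t) = 2(7 - 2) = 10
∂y/∂b = 1
∂L/∂b = ∂L/∂y · ∂y/∂b = 10 × 1 = 10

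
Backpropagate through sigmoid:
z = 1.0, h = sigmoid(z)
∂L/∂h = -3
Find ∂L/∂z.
∂L/∂z = -0.5898

σ(1.0) = 0.7311
σ'(1.0) = σ(1.0)(1 - σ(1.0)) = 0.7311 × 0.2689 = 0.1966
∂L/∂z = ∂L/∂h · σ'(z) = -3 × 0.1966 = -0.5898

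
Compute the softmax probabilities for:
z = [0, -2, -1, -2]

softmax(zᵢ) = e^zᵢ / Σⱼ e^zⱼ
p = [0.6103, 0.0826, 0.2245, 0.0826]

exp(z) = [1, 0.1353, 0.3679, 0.1353]
Sum = 1.639
p = [0.6103, 0.0826, 0.2245, 0.0826]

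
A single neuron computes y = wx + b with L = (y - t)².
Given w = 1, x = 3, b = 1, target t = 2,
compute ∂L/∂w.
∂L/∂w = 12

y = wx + b = (1)(3) + 1 = 4
∂L/∂y = 2(y - t) = 2(4 - 2) = 4
∂y/∂w = x = 3
∂L/∂w = ∂L/∂y · ∂y/∂w = 4 × 3 = 12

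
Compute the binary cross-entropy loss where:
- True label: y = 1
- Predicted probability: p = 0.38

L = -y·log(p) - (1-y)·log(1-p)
L = 0.9676

L = -1·log(0.38) - 0·log(0.62) = -log(0.38) = 0.9676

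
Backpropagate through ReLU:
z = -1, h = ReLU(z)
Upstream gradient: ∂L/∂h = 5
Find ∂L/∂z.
∂L/∂z = 0

h = ReLU(-1) = 0
Since z < 0: ∂h/∂z = 0
∂L/∂z = ∂L/∂h · ∂h/∂z = 5 × 0 = 0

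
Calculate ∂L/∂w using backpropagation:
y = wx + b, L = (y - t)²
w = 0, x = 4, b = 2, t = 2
∂L/∂w = 0

y = wx + b = (0)(4) + 2 = 2
∂L/∂y = 2(y - t) = 2(2 - 2) = 0
∂y/∂w = x = 4
∂L/∂w = ∂L/∂y · ∂y/∂w = 0 × 4 = 0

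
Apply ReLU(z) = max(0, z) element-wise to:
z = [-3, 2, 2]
h = [0, 2, 2]

ReLU applied element-wise: max(0,-3)=0, max(0,2)=2, max(0,2)=2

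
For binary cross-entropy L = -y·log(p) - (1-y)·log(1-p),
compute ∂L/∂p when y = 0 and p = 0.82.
∂L/∂p = 5.556

∂L/∂p = -y/p + (1-y)/(1-p) = 0 + 1/0.18 = 5.556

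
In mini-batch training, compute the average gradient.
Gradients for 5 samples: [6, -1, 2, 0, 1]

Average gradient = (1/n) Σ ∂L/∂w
Average gradient = 1.6

Average = (1/5)(6 + -1 + 2 + 0 + 1) = 8/5 = 1.6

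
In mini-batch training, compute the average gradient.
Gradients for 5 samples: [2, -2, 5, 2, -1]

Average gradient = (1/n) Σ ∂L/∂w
Average gradient = 1.2

Average = (1/5)(2 + -2 + 5 + 2 + -1) = 6/5 = 1.2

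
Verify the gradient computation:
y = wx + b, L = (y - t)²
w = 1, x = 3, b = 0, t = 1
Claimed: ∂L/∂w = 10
Incorrect

y = (1)(3) + 0 = 3
∂L/∂y = 2(y - t) = 2(3 - 1) = 4
∂y/∂w = x = 3
∂L/∂w = 4 × 3 = 12

Claimed value: 10
Incorrect: The correct gradient is 12.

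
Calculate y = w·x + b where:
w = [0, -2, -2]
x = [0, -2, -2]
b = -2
y = 6

y = (0)(0) + (-2)(-2) + (-2)(-2) + -2 = 6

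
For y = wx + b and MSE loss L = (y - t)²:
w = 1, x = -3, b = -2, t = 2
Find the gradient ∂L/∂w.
∂L/∂w = 42

y = wx + b = (1)(-3) + -2 = -5
∂L/∂y = 2(y - t) = 2(-5 - 2) = -14
∂y/∂w = x = -3
∂L/∂w = ∂L/∂y · ∂y/∂w = -14 × -3 = 42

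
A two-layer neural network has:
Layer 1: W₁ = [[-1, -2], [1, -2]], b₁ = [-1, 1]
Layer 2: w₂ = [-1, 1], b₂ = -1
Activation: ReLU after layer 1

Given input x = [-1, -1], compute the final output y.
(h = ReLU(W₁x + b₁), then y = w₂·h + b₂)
y = -1

Layer 1 pre-activation: z₁ = [2, 2]
After ReLU: h = [2, 2]
Layer 2 output: y = -1×2 + 1×2 + -1 = -1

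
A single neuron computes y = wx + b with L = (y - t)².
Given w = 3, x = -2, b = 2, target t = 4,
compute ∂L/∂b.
∂L/∂b = -16

y = wx + b = (3)(-2) + 2 = -4
∂L/∂y = 2(y - t) = 2(-4 - 4) = -16
∂y/∂b = 1
∂L/∂b = ∂L/∂y · ∂y/∂b = -16 × 1 = -16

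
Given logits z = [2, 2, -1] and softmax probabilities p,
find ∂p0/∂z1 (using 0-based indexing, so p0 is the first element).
∂p0/∂z1 = -0.238

p = softmax(z) = [0.4879, 0.4879, 0.02429]
p0 = 0.4879, p1 = 0.4879

∂p0/∂z1 = -p0 × p1 = -0.4879 × 0.4879 = -0.238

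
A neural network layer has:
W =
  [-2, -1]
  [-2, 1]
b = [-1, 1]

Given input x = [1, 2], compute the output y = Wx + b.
y = [-5, 1]

Wx = [-2×1 + -1×2, -2×1 + 1×2]
   = [-4, 0]
y = Wx + b = [-4 + -1, 0 + 1] = [-5, 1]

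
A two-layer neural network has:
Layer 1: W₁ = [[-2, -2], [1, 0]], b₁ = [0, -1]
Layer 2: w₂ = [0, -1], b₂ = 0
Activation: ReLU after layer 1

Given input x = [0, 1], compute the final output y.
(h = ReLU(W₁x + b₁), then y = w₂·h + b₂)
y = 0

Layer 1 pre-activation: z₁ = [-2, -1]
After ReLU: h = [0, 0]
Layer 2 output: y = 0×0 + -1×0 + 0 = 0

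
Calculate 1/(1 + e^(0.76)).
0.3186

sigmoid(-0.76) = 1/(1 + e^(0.76)) = 1/(1 + 2.138) = 0.3186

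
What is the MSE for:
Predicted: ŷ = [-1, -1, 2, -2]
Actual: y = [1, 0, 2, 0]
MSE = 2.25

MSE = (1/4)((-1-1)² + (-1-0)² + (2-2)² + (-2-0)²) = (1/4)(4 + 1 + 0 + 4) = 2.25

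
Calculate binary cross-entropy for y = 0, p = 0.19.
L = 0.2107

L = -0·log(0.19) - 1·log(0.81) = -log(0.81) = 0.2107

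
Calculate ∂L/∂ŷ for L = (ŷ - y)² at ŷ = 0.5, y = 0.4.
∂L/∂ŷ = 0.2

∂L/∂ŷ = 2(ŷ - y) = 2(0.5 - 0.4) = 2(0.1) = 0.2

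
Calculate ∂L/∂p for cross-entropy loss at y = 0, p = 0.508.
∂L/∂p = 2.033

∂L/∂p = -y/p + (1-y)/(1-p) = 0 + 1/0.492 = 2.033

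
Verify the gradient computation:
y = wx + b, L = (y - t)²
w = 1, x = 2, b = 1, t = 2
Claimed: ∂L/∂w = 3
Incorrect

y = (1)(2) + 1 = 3
∂L/∂y = 2(y - t) = 2(3 - 2) = 2
∂y/∂w = x = 2
∂L/∂w = 2 × 2 = 4

Claimed value: 3
Incorrect: The correct gradient is 4.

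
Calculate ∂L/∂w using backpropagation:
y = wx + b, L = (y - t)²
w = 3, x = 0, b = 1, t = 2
∂L/∂w = 0

y = wx + b = (3)(0) + 1 = 1
∂L/∂y = 2(y - t) = 2(1 - 2) = -2
∂y/∂w = x = 0
∂L/∂w = ∂L/∂y · ∂y/∂w = -2 × 0 = 0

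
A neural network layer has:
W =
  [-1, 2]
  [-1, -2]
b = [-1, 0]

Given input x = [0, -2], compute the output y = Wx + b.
y = [-5, 4]

Wx = [-1×0 + 2×-2, -1×0 + -2×-2]
   = [-4, 4]
y = Wx + b = [-4 + -1, 4 + 0] = [-5, 4]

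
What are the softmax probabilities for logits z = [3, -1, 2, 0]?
p = [0.6964, 0.0128, 0.2562, 0.0347]

exp(z) = [20.09, 0.3679, 7.389, 1]
Sum = 28.84
p = [0.6964, 0.0128, 0.2562, 0.0347]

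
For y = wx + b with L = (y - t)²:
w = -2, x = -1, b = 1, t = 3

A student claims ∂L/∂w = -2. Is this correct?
Incorrect

y = (-2)(-1) + 1 = 3
∂L/∂y = 2(y - t) = 2(3 - 3) = 0
∂y/∂w = x = -1
∂L/∂w = 0 × -1 = 0

Claimed value: -2
Incorrect: The correct gradient is 0.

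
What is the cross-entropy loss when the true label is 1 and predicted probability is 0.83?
L = 0.1863

L = -1·log(0.83) - 0·log(0.17) = -log(0.83) = 0.1863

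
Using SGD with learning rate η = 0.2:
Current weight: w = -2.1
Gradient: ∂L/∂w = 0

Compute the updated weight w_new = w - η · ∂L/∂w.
w_new = -2.1

w_new = w - η·∂L/∂w = -2.1 - 0.2×(0) = -2.1 - (0) = -2.1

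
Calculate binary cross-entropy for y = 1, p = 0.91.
L = 0.09431

L = -1·log(0.91) - 0·log(0.09) = -log(0.91) = 0.09431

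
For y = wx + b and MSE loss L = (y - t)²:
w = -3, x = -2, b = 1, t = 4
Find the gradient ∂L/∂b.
∂L/∂b = 6

y = wx + b = (-3)(-2) + 1 = 7
∂L/∂y = 2(y - t) = 2(7 - 4) = 6
∂y/∂b = 1
∂L/∂b = ∂L/∂y · ∂y/∂b = 6 × 1 = 6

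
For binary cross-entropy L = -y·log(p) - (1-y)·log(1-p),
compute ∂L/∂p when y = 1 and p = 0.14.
∂L/∂p = -7.143

∂L/∂p = -y/p + (1-y)/(1-p) = -1/0.14 + 0 = -7.143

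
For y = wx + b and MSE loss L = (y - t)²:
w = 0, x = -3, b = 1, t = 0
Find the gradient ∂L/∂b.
∂L/∂b = 2

y = wx + b = (0)(-3) + 1 = 1
∂L/∂y = 2(y - t) = 2(1 - 0) = 2
∂y/∂b = 1
∂L/∂b = ∂L/∂y · ∂y/∂b = 2 × 1 = 2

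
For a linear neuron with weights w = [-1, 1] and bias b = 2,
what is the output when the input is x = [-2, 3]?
y = 7

y = (-1)(-2) + (1)(3) + 2 = 7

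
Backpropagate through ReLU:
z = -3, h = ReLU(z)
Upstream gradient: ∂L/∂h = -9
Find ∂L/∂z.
∂L/∂z = 0

h = ReLU(-3) = 0
Since z < 0: ∂h/∂z = 0
∂L/∂z = ∂L/∂h · ∂h/∂z = -9 × 0 = 0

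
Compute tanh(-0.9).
-0.7163

tanh(-0.9) = (e^(-0.9) - e^(0.9))/(e^(-0.9) + e^(0.9)) = -0.7163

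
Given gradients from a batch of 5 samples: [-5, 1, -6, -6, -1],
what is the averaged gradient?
Average gradient = -3.4

Average = (1/5)(-5 + 1 + -6 + -6 + -1) = -17/5 = -3.4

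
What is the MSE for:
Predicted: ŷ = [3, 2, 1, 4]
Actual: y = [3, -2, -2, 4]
MSE = 6.25

MSE = (1/4)((3-3)² + (2--2)² + (1--2)² + (4-4)²) = (1/4)(0 + 16 + 9 + 0) = 6.25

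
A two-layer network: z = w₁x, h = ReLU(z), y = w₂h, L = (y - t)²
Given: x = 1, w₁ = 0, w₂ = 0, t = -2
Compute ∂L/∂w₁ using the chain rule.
∂L/∂w₁ = 0

Forward pass:
z = w₁x = 0×1 = 0
h = ReLU(0) = 0
y = w₂h = 0×0 = 0

Backward pass:
∂L/∂y = 2(y - t) = 2(0 - -2) = 4
∂y/∂h = w₂ = 0
∂h/∂z = 0 (ReLU derivative)
∂z/∂w₁ = x = 1

∂L/∂w₁ = 4 × 0 × 0 × 1 = 0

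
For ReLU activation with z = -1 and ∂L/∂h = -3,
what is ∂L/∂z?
∂L/∂z = 0

h = ReLU(-1) = 0
Since z < 0: ∂h/∂z = 0
∂L/∂z = ∂L/∂h · ∂h/∂z = -3 × 0 = 0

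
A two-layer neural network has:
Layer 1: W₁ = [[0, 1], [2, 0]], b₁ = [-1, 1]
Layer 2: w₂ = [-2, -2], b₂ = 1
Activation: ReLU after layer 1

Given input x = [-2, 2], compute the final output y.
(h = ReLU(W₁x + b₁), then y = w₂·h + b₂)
y = -1

Layer 1 pre-activation: z₁ = [1, -3]
After ReLU: h = [1, 0]
Layer 2 output: y = -2×1 + -2×0 + 1 = -1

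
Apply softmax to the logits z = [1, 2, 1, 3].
p = [0.0826, 0.2245, 0.0826, 0.6103]

exp(z) = [2.718, 7.389, 2.718, 20.09]
Sum = 32.91
p = [0.0826, 0.2245, 0.0826, 0.6103]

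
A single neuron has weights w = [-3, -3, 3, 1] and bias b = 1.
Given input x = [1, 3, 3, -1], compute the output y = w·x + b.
y = -3

y = (-3)(1) + (-3)(3) + (3)(3) + (1)(-1) + 1 = -3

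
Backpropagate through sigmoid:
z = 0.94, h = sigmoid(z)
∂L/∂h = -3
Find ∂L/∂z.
∂L/∂z = -0.606

σ(0.94) = 0.7191
σ'(0.94) = σ(0.94)(1 - σ(0.94)) = 0.7191 × 0.2809 = 0.202
∂L/∂z = ∂L/∂h · σ'(z) = -3 × 0.202 = -0.606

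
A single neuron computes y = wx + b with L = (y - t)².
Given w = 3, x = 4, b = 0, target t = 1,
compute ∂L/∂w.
∂L/∂w = 88

y = wx + b = (3)(4) + 0 = 12
∂L/∂y = 2(y - t) = 2(12 - 1) = 22
∂y/∂w = x = 4
∂L/∂w = ∂L/∂y · ∂y/∂w = 22 × 4 = 88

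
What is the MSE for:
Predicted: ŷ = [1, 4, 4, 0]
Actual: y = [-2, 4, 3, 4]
MSE = 6.5

MSE = (1/4)((1--2)² + (4-4)² + (4-3)² + (0-4)²) = (1/4)(9 + 0 + 1 + 16) = 6.5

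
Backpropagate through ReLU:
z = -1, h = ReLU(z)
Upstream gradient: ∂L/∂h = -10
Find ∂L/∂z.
∂L/∂z = 0

h = ReLU(-1) = 0
Since z < 0: ∂h/∂z = 0
∂L/∂z = ∂L/∂h · ∂h/∂z = -10 × 0 = 0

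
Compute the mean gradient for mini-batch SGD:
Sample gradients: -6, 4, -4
Average gradient = -2

Average = (1/3)(-6 + 4 + -4) = -6/3 = -2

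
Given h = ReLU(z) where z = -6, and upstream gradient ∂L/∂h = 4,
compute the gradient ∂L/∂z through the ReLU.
∂L/∂z = 0

h = ReLU(-6) = 0
Since z < 0: ∂h/∂z = 0
∂L/∂z = ∂L/∂h · ∂h/∂z = 4 × 0 = 0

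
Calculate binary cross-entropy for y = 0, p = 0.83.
L = 1.772

L = -0·log(0.83) - 1·log(0.17) = -log(0.17) = 1.772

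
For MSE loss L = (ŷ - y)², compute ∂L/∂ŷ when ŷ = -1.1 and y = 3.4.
∂L/∂ŷ = -9.0

∂L/∂ŷ = 2(ŷ - y) = 2(-1.1 - 3.4) = 2(-4.5) = -9.0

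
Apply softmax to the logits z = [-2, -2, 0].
p = [0.1065, 0.1065, 0.787]

exp(z) = [0.1353, 0.1353, 1]
Sum = 1.271
p = [0.1065, 0.1065, 0.787]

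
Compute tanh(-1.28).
-0.8565

tanh(-1.28) = (e^(-1.28) - e^(1.28))/(e^(-1.28) + e^(1.28)) = -0.8565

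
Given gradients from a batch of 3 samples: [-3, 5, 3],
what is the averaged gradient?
Average gradient = 1.667

Average = (1/3)(-3 + 5 + 3) = 5/3 = 1.667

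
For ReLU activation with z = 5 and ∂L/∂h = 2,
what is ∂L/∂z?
∂L/∂z = 2

h = ReLU(5) = 5
Since z > 0: ∂h/∂z = 1
∂L/∂z = ∂L/∂h · ∂h/∂z = 2 × 1 = 2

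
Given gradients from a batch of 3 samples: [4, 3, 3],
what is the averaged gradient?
Average gradient = 3.333

Average = (1/3)(4 + 3 + 3) = 10/3 = 3.333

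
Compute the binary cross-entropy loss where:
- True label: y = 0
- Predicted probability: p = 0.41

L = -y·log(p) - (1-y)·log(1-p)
L = 0.5276

L = -0·log(0.41) - 1·log(0.59) = -log(0.59) = 0.5276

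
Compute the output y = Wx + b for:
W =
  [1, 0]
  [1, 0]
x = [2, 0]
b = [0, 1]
y = [2, 3]

Wx = [1×2 + 0×0, 1×2 + 0×0]
   = [2, 2]
y = Wx + b = [2 + 0, 2 + 1] = [2, 3]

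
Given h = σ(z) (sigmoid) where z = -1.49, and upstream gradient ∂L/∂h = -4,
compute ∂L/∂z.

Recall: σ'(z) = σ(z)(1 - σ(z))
∂L/∂z = -0.6004

σ(-1.49) = 0.1839
σ'(-1.49) = σ(-1.49)(1 - σ(-1.49)) = 0.1839 × 0.8161 = 0.1501
∂L/∂z = ∂L/∂h · σ'(z) = -4 × 0.1501 = -0.6004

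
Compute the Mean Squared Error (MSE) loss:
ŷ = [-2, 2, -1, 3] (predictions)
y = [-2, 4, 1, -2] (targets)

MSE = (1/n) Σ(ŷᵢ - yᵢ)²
MSE = 8.25

MSE = (1/4)((-2--2)² + (2-4)² + (-1-1)² + (3--2)²) = (1/4)(0 + 4 + 4 + 25) = 8.25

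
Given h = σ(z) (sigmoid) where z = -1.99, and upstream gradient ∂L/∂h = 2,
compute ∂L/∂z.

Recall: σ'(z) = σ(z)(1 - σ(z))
∂L/∂z = 0.2116

σ(-1.99) = 0.1203
σ'(-1.99) = σ(-1.99)(1 - σ(-1.99)) = 0.1203 × 0.8797 = 0.1058
∂L/∂z = ∂L/∂h · σ'(z) = 2 × 0.1058 = 0.2116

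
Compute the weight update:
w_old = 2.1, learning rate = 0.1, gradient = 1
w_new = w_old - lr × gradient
w_new = 2

w_new = w - η·∂L/∂w = 2.1 - 0.1×(1) = 2.1 - (0.1) = 2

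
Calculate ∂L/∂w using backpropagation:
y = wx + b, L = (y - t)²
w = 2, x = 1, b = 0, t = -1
∂L/∂w = 6

y = wx + b = (2)(1) + 0 = 2
∂L/∂y = 2(y - t) = 2(2 - -1) = 6
∂y/∂w = x = 1
∂L/∂w = ∂L/∂y · ∂y/∂w = 6 × 1 = 6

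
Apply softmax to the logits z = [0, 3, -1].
p = [0.0466, 0.9362, 0.0171]

exp(z) = [1, 20.09, 0.3679]
Sum = 21.45
p = [0.0466, 0.9362, 0.0171]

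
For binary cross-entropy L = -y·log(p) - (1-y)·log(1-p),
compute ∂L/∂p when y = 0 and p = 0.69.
∂L/∂p = 3.226

∂L/∂p = -y/p + (1-y)/(1-p) = 0 + 1/0.31 = 3.226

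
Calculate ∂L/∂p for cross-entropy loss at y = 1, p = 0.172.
∂L/∂p = -5.814

∂L/∂p = -y/p + (1-y)/(1-p) = -1/0.172 + 0 = -5.814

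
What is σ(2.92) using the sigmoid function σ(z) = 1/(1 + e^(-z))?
0.9488

sigmoid(2.92) = 1/(1 + e^(-2.92)) = 1/(1 + 0.05393) = 0.9488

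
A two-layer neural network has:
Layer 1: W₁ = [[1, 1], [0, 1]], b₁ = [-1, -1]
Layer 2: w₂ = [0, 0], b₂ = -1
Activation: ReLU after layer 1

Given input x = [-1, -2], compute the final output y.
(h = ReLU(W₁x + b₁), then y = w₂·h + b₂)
y = -1

Layer 1 pre-activation: z₁ = [-4, -3]
After ReLU: h = [0, 0]
Layer 2 output: y = 0×0 + 0×0 + -1 = -1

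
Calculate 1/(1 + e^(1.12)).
0.246

sigmoid(-1.12) = 1/(1 + e^(1.12)) = 1/(1 + 3.065) = 0.246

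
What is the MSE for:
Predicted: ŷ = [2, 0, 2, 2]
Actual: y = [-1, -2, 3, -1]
MSE = 5.75

MSE = (1/4)((2--1)² + (0--2)² + (2-3)² + (2--1)²) = (1/4)(9 + 4 + 1 + 9) = 5.75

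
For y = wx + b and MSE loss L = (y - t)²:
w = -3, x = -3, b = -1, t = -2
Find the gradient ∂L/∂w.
∂L/∂w = -60

y = wx + b = (-3)(-3) + -1 = 8
∂L/∂y = 2(y - t) = 2(8 - -2) = 20
∂y/∂w = x = -3
∂L/∂w = ∂L/∂y · ∂y/∂w = 20 × -3 = -60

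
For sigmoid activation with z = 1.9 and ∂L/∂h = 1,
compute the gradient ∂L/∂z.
∂L/∂z = 0.1132

σ(1.9) = 0.8699
σ'(1.9) = σ(1.9)(1 - σ(1.9)) = 0.8699 × 0.1301 = 0.1132
∂L/∂z = ∂L/∂h · σ'(z) = 1 × 0.1132 = 0.1132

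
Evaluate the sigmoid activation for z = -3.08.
0.04394

sigmoid(-3.08) = 1/(1 + e^(3.08)) = 1/(1 + 21.76) = 0.04394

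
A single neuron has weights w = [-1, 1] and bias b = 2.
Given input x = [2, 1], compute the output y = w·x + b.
y = 1

y = (-1)(2) + (1)(1) + 2 = 1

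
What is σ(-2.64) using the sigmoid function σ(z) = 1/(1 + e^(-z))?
0.06661

sigmoid(-2.64) = 1/(1 + e^(2.64)) = 1/(1 + 14.01) = 0.06661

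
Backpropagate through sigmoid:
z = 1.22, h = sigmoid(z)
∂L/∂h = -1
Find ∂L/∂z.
∂L/∂z = -0.176

σ(1.22) = 0.7721
σ'(1.22) = σ(1.22)(1 - σ(1.22)) = 0.7721 × 0.2279 = 0.176
∂L/∂z = ∂L/∂h · σ'(z) = -1 × 0.176 = -0.176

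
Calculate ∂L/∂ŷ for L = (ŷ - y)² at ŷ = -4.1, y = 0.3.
∂L/∂ŷ = -8.8

∂L/∂ŷ = 2(ŷ - y) = 2(-4.1 - 0.3) = 2(-4.4) = -8.8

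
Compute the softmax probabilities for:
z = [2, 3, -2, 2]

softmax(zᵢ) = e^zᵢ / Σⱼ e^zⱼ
p = [0.2111, 0.5739, 0.0039, 0.2111]

exp(z) = [7.389, 20.09, 0.1353, 7.389]
Sum = 35
p = [0.2111, 0.5739, 0.0039, 0.2111]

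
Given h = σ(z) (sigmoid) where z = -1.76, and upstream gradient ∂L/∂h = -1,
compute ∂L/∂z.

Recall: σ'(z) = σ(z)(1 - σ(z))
∂L/∂z = -0.1252

σ(-1.76) = 0.1468
σ'(-1.76) = σ(-1.76)(1 - σ(-1.76)) = 0.1468 × 0.8532 = 0.1252
∂L/∂z = ∂L/∂h · σ'(z) = -1 × 0.1252 = -0.1252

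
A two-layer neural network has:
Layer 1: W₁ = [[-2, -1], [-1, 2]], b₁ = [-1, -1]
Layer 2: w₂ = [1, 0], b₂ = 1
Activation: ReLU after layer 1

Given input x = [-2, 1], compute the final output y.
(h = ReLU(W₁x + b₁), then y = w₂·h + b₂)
y = 3

Layer 1 pre-activation: z₁ = [2, 3]
After ReLU: h = [2, 3]
Layer 2 output: y = 1×2 + 0×3 + 1 = 3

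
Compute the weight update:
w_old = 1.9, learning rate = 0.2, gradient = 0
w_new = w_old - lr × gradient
w_new = 1.9

w_new = w - η·∂L/∂w = 1.9 - 0.2×(0) = 1.9 - (0) = 1.9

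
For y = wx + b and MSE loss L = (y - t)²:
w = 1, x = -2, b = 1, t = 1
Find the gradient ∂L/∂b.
∂L/∂b = -4

y = wx + b = (1)(-2) + 1 = -1
∂L/∂y = 2(y - t) = 2(-1 - 1) = -4
∂y/∂b = 1
∂L/∂b = ∂L/∂y · ∂y/∂b = -4 × 1 = -4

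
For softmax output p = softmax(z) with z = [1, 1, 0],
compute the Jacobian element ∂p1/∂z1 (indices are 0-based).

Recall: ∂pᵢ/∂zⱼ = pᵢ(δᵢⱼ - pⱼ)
∂p1/∂z1 = 0.244

p = softmax(z) = [0.4223, 0.4223, 0.1554]
p1 = 0.4223

∂p1/∂z1 = p1(1 - p1) = 0.4223 × (1 - 0.4223) = 0.244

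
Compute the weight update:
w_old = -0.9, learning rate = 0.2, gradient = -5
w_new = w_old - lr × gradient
w_new = 0.1

w_new = w - η·∂L/∂w = -0.9 - 0.2×(-5) = -0.9 - (-1) = 0.1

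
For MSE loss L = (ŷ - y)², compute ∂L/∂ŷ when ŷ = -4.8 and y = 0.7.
∂L/∂ŷ = -11.0

∂L/∂ŷ = 2(ŷ - y) = 2(-4.8 - 0.7) = 2(-5.5) = -11.0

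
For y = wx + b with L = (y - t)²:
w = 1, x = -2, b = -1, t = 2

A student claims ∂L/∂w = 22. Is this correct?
Incorrect

y = (1)(-2) + -1 = -3
∂L/∂y = 2(y - t) = 2(-3 - 2) = -10
∂y/∂w = x = -2
∂L/∂w = -10 × -2 = 20

Claimed value: 22
Incorrect: The correct gradient is 20.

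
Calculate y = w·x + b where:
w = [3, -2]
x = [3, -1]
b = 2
y = 13

y = (3)(3) + (-2)(-1) + 2 = 13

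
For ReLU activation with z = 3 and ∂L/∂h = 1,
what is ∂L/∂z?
∂L/∂z = 1

h = ReLU(3) = 3
Since z > 0: ∂h/∂z = 1
∂L/∂z = ∂L/∂h · ∂h/∂z = 1 × 1 = 1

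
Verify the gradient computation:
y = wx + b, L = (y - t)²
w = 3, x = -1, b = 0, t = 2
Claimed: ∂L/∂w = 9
Incorrect

y = (3)(-1) + 0 = -3
∂L/∂y = 2(y - t) = 2(-3 - 2) = -10
∂y/∂w = x = -1
∂L/∂w = -10 × -1 = 10

Claimed value: 9
Incorrect: The correct gradient is 10.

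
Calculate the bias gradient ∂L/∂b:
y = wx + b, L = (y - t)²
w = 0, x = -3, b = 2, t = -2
∂L/∂b = 8

y = wx + b = (0)(-3) + 2 = 2
∂L/∂y = 2(y - t) = 2(2 - -2) = 8
∂y/∂b = 1
∂L/∂b = ∂L/∂y · ∂y/∂b = 8 × 1 = 8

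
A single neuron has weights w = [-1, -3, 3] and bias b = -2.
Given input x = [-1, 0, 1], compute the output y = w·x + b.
y = 2

y = (-1)(-1) + (-3)(0) + (3)(1) + -2 = 2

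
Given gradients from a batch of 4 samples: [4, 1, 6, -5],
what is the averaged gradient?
Average gradient = 1.5

Average = (1/4)(4 + 1 + 6 + -5) = 6/4 = 1.5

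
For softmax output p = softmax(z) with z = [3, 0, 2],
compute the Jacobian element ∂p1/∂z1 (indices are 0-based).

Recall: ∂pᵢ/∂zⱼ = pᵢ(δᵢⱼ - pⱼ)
∂p1/∂z1 = 0.03389

p = softmax(z) = [0.7054, 0.03512, 0.2595]
p1 = 0.03512

∂p1/∂z1 = p1(1 - p1) = 0.03512 × (1 - 0.03512) = 0.03389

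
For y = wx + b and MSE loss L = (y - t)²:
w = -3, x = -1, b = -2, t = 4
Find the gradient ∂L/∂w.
∂L/∂w = 6

y = wx + b = (-3)(-1) + -2 = 1
∂L/∂y = 2(y - t) = 2(1 - 4) = -6
∂y/∂w = x = -1
∂L/∂w = ∂L/∂y · ∂y/∂w = -6 × -1 = 6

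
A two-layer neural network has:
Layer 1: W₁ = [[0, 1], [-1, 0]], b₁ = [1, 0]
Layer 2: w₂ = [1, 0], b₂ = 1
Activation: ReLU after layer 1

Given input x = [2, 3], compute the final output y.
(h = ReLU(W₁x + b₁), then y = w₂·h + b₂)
y = 5

Layer 1 pre-activation: z₁ = [4, -2]
After ReLU: h = [4, 0]
Layer 2 output: y = 1×4 + 0×0 + 1 = 5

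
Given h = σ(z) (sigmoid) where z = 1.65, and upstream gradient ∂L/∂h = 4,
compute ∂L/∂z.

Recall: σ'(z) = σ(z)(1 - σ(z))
∂L/∂z = 0.5406

σ(1.65) = 0.8389
σ'(1.65) = σ(1.65)(1 - σ(1.65)) = 0.8389 × 0.1611 = 0.1352
∂L/∂z = ∂L/∂h · σ'(z) = 4 × 0.1352 = 0.5406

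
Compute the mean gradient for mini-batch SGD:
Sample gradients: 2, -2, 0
Average gradient = 0

Average = (1/3)(2 + -2 + 0) = 0/3 = 0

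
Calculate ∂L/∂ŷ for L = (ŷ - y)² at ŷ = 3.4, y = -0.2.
∂L/∂ŷ = 7.2

∂L/∂ŷ = 2(ŷ - y) = 2(3.4 - -0.2) = 2(3.6) = 7.2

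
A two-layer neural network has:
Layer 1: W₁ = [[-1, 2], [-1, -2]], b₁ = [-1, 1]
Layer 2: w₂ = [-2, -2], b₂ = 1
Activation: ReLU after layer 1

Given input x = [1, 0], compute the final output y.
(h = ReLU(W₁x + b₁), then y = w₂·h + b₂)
y = 1

Layer 1 pre-activation: z₁ = [-2, 0]
After ReLU: h = [0, 0]
Layer 2 output: y = -2×0 + -2×0 + 1 = 1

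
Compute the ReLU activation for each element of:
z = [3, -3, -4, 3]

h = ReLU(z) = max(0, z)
h = [3, 0, 0, 3]

ReLU applied element-wise: max(0,3)=3, max(0,-3)=0, max(0,-4)=0, max(0,3)=3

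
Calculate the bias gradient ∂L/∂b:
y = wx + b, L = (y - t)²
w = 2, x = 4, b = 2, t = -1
∂L/∂b = 22

y = wx + b = (2)(4) + 2 = 10
∂L/∂y = 2(y - t) = 2(10 - -1) = 22
∂y/∂b = 1
∂L/∂b = ∂L/∂y · ∂y/∂b = 22 × 1 = 22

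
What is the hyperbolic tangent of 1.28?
0.8565

tanh(1.28) = (e^(1.28) - e^(-1.28))/(e^(1.28) + e^(-1.28)) = 0.8565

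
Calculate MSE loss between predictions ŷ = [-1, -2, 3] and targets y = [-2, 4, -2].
MSE = 20.67

MSE = (1/3)((-1--2)² + (-2-4)² + (3--2)²) = (1/3)(1 + 36 + 25) = 20.67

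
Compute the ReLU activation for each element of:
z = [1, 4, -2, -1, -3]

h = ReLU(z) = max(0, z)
h = [1, 4, 0, 0, 0]

ReLU applied element-wise: max(0,1)=1, max(0,4)=4, max(0,-2)=0, max(0,-1)=0, max(0,-3)=0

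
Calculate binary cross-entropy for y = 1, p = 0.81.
L = 0.2107

L = -1·log(0.81) - 0·log(0.19) = -log(0.81) = 0.2107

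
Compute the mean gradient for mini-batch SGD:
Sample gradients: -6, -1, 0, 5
Average gradient = -0.5

Average = (1/4)(-6 + -1 + 0 + 5) = -2/4 = -0.5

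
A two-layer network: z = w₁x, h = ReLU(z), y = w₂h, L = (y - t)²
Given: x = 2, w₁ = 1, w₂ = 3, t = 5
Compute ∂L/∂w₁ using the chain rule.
∂L/∂w₁ = 12

Forward pass:
z = w₁x = 1×2 = 2
h = ReLU(2) = 2
y = w₂h = 3×2 = 6

Backward pass:
∂L/∂y = 2(y - t) = 2(6 - 5) = 2
∂y/∂h = w₂ = 3
∂h/∂z = 1 (ReLU derivative)
∂z/∂w₁ = x = 2

∂L/∂w₁ = 2 × 3 × 1 × 2 = 12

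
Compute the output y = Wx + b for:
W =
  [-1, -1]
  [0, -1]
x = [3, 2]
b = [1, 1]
y = [-4, -1]

Wx = [-1×3 + -1×2, 0×3 + -1×2]
   = [-5, -2]
y = Wx + b = [-5 + 1, -2 + 1] = [-4, -1]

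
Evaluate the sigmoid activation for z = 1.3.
0.7858

sigmoid(1.3) = 1/(1 + e^(-1.3)) = 1/(1 + 0.2725) = 0.7858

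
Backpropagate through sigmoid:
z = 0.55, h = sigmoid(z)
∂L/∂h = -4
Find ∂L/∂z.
∂L/∂z = -0.928

σ(0.55) = 0.6341
σ'(0.55) = σ(0.55)(1 - σ(0.55)) = 0.6341 × 0.3659 = 0.232
∂L/∂z = ∂L/∂h · σ'(z) = -4 × 0.232 = -0.928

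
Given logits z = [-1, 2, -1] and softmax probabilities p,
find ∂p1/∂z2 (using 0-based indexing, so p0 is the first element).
∂p1/∂z2 = -0.04118

p = softmax(z) = [0.04528, 0.9094, 0.04528]
p1 = 0.9094, p2 = 0.04528

∂p1/∂z2 = -p1 × p2 = -0.9094 × 0.04528 = -0.04118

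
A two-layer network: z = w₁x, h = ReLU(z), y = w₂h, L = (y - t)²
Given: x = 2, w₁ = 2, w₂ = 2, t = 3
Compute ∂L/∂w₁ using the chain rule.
∂L/∂w₁ = 40

Forward pass:
z = w₁x = 2×2 = 4
h = ReLU(4) = 4
y = w₂h = 2×4 = 8

Backward pass:
∂L/∂y = 2(y - t) = 2(8 - 3) = 10
∂y/∂h = w₂ = 2
∂h/∂z = 1 (ReLU derivative)
∂z/∂w₁ = x = 2

∂L/∂w₁ = 10 × 2 × 1 × 2 = 40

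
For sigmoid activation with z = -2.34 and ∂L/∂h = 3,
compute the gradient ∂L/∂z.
∂L/∂z = 0.2404

σ(-2.34) = 0.08786
σ'(-2.34) = σ(-2.34)(1 - σ(-2.34)) = 0.08786 × 0.9121 = 0.08014
∂L/∂z = ∂L/∂h · σ'(z) = 3 × 0.08014 = 0.2404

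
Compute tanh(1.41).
0.8875

tanh(1.41) = (e^(1.41) - e^(-1.41))/(e^(1.41) + e^(-1.41)) = 0.8875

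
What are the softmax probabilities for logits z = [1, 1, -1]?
p = [0.4683, 0.4683, 0.0634]

exp(z) = [2.718, 2.718, 0.3679]
Sum = 5.804
p = [0.4683, 0.4683, 0.0634]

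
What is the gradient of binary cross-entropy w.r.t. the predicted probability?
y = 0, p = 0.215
∂L/∂p = 1.274

∂L/∂p = -y/p + (1-y)/(1-p) = 0 + 1/0.785 = 1.274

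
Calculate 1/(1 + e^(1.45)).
0.19

sigmoid(-1.45) = 1/(1 + e^(1.45)) = 1/(1 + 4.263) = 0.19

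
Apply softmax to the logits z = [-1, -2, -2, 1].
p = [0.1096, 0.0403, 0.0403, 0.8098]

exp(z) = [0.3679, 0.1353, 0.1353, 2.718]
Sum = 3.357
p = [0.1096, 0.0403, 0.0403, 0.8098]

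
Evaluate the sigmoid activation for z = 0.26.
0.5646

sigmoid(0.26) = 1/(1 + e^(-0.26)) = 1/(1 + 0.7711) = 0.5646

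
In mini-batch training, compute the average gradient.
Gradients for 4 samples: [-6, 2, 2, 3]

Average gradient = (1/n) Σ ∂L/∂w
Average gradient = 0.25

Average = (1/4)(-6 + 2 + 2 + 3) = 1/4 = 0.25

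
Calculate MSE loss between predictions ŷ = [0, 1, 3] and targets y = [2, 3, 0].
MSE = 5.667

MSE = (1/3)((0-2)² + (1-3)² + (3-0)²) = (1/3)(4 + 4 + 9) = 5.667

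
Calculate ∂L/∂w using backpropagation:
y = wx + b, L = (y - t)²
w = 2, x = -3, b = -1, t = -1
∂L/∂w = 36

y = wx + b = (2)(-3) + -1 = -7
∂L/∂y = 2(y - t) = 2(-7 - -1) = -12
∂y/∂w = x = -3
∂L/∂w = ∂L/∂y · ∂y/∂w = -12 × -3 = 36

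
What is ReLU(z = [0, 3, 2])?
h = [0, 3, 2]

ReLU applied element-wise: max(0,0)=0, max(0,3)=3, max(0,2)=2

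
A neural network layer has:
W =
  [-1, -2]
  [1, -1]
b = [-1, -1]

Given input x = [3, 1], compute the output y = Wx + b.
y = [-6, 1]

Wx = [-1×3 + -2×1, 1×3 + -1×1]
   = [-5, 2]
y = Wx + b = [-5 + -1, 2 + -1] = [-6, 1]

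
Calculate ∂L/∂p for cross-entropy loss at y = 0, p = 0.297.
∂L/∂p = 1.422

∂L/∂p = -y/p + (1-y)/(1-p) = 0 + 1/0.703 = 1.422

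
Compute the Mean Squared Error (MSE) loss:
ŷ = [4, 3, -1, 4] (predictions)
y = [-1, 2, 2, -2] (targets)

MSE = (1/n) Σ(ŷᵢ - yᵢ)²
MSE = 17.75

MSE = (1/4)((4--1)² + (3-2)² + (-1-2)² + (4--2)²) = (1/4)(25 + 1 + 9 + 36) = 17.75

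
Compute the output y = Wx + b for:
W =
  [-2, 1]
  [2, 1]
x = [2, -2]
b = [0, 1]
y = [-6, 3]

Wx = [-2×2 + 1×-2, 2×2 + 1×-2]
   = [-6, 2]
y = Wx + b = [-6 + 0, 2 + 1] = [-6, 3]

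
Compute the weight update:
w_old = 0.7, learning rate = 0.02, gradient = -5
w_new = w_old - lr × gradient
w_new = 0.8

w_new = w - η·∂L/∂w = 0.7 - 0.02×(-5) = 0.7 - (-0.1) = 0.8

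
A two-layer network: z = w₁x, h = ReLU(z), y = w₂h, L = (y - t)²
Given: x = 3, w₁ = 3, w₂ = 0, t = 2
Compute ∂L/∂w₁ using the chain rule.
∂L/∂w₁ = 0

Forward pass:
z = w₁x = 3×3 = 9
h = ReLU(9) = 9
y = w₂h = 0×9 = 0

Backward pass:
∂L/∂y = 2(y - t) = 2(0 - 2) = -4
∂y/∂h = w₂ = 0
∂h/∂z = 1 (ReLU derivative)
∂z/∂w₁ = x = 3

∂L/∂w₁ = -4 × 0 × 1 × 3 = 0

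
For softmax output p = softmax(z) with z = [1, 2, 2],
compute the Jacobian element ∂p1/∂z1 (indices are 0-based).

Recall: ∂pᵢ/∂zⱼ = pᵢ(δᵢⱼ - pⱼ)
∂p1/∂z1 = 0.244

p = softmax(z) = [0.1554, 0.4223, 0.4223]
p1 = 0.4223

∂p1/∂z1 = p1(1 - p1) = 0.4223 × (1 - 0.4223) = 0.244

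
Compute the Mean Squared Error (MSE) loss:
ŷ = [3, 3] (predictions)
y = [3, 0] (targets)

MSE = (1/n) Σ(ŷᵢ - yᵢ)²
MSE = 4.5

MSE = (1/2)((3-3)² + (3-0)²) = (1/2)(0 + 9) = 4.5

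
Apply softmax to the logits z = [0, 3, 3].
p = [0.0243, 0.4879, 0.4879]

exp(z) = [1, 20.09, 20.09]
Sum = 41.17
p = [0.0243, 0.4879, 0.4879]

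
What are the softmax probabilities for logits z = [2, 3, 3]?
p = [0.1554, 0.4223, 0.4223]

exp(z) = [7.389, 20.09, 20.09]
Sum = 47.56
p = [0.1554, 0.4223, 0.4223]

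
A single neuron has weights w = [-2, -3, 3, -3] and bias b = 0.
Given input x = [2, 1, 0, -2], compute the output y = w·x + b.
y = -1

y = (-2)(2) + (-3)(1) + (3)(0) + (-3)(-2) + 0 = -1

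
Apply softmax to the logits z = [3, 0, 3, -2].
p = [0.4863, 0.0242, 0.4863, 0.0033]

exp(z) = [20.09, 1, 20.09, 0.1353]
Sum = 41.31
p = [0.4863, 0.0242, 0.4863, 0.0033]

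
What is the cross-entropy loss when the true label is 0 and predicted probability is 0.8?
L = 1.609

L = -0·log(0.8) - 1·log(0.2) = -log(0.2) = 1.609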